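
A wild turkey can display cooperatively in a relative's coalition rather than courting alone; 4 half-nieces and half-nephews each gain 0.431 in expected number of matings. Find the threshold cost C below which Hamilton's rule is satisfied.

0.2155

r to a half-niece or half-nephew = 1/8 (half-aunt/uncle↔niece/nephew: one path of length 3: r = (1/2)^3 = 1/8).
Hamilton's rule: n·r·B > C, so the trait is favored while C < n·r·B = 4·0.125·0.431 = 0.2155.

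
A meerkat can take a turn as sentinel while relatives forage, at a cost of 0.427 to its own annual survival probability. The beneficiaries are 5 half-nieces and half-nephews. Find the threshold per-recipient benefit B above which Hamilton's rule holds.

r to a half-niece or half-nephew = 0.125 (half-aunt/uncle↔niece/nephew: one path of length 3: r = (1/2)^3 = 1/8).
Hamilton's rule with n recipients of equal r: n·r·B > C, so B > C/(n·r) = 0.427/(5·0.125) = 0.6832.

0.6832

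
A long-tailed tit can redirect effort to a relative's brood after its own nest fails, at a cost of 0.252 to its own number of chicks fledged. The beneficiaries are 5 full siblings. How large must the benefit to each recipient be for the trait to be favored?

0.1008

r to a full sibling = 0.5 (full sibs share both parents — two paths of length 2: r = 2·(1/2)^2 = 1/2).
Hamilton's rule with n recipients of equal r: n·r·B > C, so B > C/(n·r) = 0.252/(5·0.5) = 0.1008.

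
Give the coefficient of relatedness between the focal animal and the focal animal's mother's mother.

0.25

Each parent–offspring link contributes a factor of 1/2, and independent paths through distinct common ancestors add.
Two parent–offspring links: r = (1/2)^2 = 1/4.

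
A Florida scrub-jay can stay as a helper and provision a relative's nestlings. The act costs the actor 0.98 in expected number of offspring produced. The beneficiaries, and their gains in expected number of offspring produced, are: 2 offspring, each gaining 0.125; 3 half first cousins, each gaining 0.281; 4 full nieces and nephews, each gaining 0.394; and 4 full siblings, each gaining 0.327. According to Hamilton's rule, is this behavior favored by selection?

Yes

Hamilton's rule: the trait is favored when the sum of r·B over every recipient exceeds the actor's cost C.
r to an offspring = 0.5 (one parent–offspring link: r = (1/2)^1 = 1/2).
r to a half first cousin = 1/16 (half first cousins share one grandparent — one path of length 4: r = (1/2)^4 = 1/16).
r to a full niece or nephew = 0.25 (full aunt/uncle↔niece/nephew: two paths of length 3 through the shared grandparent pair: r = 2·(1/2)^3 = 1/4).
r to a full sibling = 0.5 (full sibs share both parents — two paths of length 2: r = 2·(1/2)^2 = 1/2).
Summing one r·B term per recipient: 2·0.5·0.125 + 3·0.0625·0.281 + 4·0.25·0.394 + 4·0.5·0.327 = 1.2256875.
1.2256875 > 0.98: the indirect benefit exceeds the cost.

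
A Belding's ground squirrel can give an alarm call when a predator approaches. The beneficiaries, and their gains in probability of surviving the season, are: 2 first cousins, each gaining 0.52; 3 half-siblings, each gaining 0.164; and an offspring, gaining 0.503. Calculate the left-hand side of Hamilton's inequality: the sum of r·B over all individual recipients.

0.5045

r to a first cousin = 0.125 (first cousins share one grandparent pair — two paths of length 4: r = 2·(1/2)^4 = 1/8).
r to a half-sibling = 1/4 (half-sibs share one parent — one path of length 2: r = (1/2)^2 = 1/4).
r to an offspring = 1/2 (one parent–offspring link: r = (1/2)^1 = 1/2).
Summing one r·B term per recipient: 2·0.125·0.52 + 3·0.25·0.164 + 1·0.5·0.503 = 0.5045.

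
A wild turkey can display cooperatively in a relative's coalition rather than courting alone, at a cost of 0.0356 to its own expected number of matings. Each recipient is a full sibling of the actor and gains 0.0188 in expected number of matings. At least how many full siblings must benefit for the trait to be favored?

4

r to a full sibling = 1/2 (full sibs share both parents — two paths of length 2: r = 2·(1/2)^2 = 1/2).
Hamilton's rule: n·r·B > C  ⇒  n > C/(r·B) = 0.0356/(0.5·0.0188) = 3.787.
The smallest integer exceeding 3.787 is 4.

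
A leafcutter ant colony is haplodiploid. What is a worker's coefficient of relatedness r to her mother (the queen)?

0.5

One meiotic link between diploid queen and diploid daughter: r = 1/2.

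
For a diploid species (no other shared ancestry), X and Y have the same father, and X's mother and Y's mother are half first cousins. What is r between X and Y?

With two independent routes of shared ancestry, r is the sum of the two contributions.
X and Y are related in two ways: half-sibs through their shared father (r = 1/4) and half second cousins through their mothers (r = 1/64).
r = 1/4 + 1/64 = 0.265625.

0.265625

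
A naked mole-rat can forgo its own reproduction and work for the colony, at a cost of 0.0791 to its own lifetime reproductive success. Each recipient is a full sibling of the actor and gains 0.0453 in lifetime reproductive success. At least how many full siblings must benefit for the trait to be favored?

4

r to a full sibling = 1/2 (full sibs share both parents — two paths of length 2: r = 2·(1/2)^2 = 1/2).
Hamilton's rule: n·r·B > C  ⇒  n > C/(r·B) = 0.0791/(0.5·0.0453) = 3.492.
The smallest integer exceeding 3.492 is 4.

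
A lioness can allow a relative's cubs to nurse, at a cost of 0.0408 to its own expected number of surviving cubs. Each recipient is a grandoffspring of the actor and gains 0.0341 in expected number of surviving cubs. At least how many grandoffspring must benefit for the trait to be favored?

r to a grandoffspring = 1/4 (two parent–offspring links: r = (1/2)^2 = 1/4).
Hamilton's rule: n·r·B > C  ⇒  n > C/(r·B) = 0.0408/(0.25·0.0341) = 4.786.
The smallest integer exceeding 4.786 is 5.

5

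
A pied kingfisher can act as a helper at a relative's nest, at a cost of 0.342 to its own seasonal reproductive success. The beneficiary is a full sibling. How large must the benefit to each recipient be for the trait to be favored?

r to a full sibling = 1/2 (full sibs share both parents — two paths of length 2: r = 2·(1/2)^2 = 1/2).
Hamilton's rule with n recipients of equal r: n·r·B > C, so B > C/(n·r) = 0.342/(1·0.5) = 0.684.

0.684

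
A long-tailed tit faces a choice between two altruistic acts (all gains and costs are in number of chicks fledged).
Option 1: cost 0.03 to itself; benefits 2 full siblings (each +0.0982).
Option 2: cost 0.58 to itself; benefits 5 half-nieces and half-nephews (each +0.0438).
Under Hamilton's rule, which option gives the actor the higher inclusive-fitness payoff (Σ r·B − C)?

Option 1

Option 1: r to a full sibling = 0.5.
Option 1: Σ r·B − C = (2·0.5·0.0982) − 0.03 = 0.0682.
Option 2: r to a half-niece or half-nephew = 0.125.
Option 2: Σ r·B − C = (5·0.125·0.0438) − 0.58 = -0.552625.
Option 1 has the higher net inclusive-fitness payoff.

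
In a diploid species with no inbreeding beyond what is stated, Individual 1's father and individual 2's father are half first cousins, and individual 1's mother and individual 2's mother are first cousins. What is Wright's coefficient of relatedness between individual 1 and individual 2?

With two independent routes of shared ancestry, r is the sum of the two contributions.
Individual 1 and individual 2 are related in two ways: half second cousins through their fathers (r = 1/64) and second cousins through their mothers (r = 1/32).
r = 1/64 + 1/32 = 0.046875.

0.046875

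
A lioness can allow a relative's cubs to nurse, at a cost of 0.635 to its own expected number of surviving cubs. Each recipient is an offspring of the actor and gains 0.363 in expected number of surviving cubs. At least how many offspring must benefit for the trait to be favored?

4

r to an offspring = 0.5 (one parent–offspring link: r = (1/2)^1 = 1/2).
Hamilton's rule: n·r·B > C  ⇒  n > C/(r·B) = 0.635/(0.5·0.363) = 3.499.
The smallest integer exceeding 3.499 is 4.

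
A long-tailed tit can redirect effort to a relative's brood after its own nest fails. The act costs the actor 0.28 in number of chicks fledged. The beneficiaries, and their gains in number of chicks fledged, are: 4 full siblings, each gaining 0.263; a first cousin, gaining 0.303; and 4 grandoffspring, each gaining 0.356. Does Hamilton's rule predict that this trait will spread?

Hamilton's rule: the trait is favored when the sum of r·B over every recipient exceeds the actor's cost C.
r to a full sibling = 1/2 (full sibs share both parents — two paths of length 2: r = 2·(1/2)^2 = 1/2).
r to a first cousin = 1/8 (first cousins share one grandparent pair — two paths of length 4: r = 2·(1/2)^4 = 1/8).
r to a grandoffspring = 0.25 (two parent–offspring links: r = (1/2)^2 = 1/4).
Summing one r·B term per recipient: 4·0.5·0.263 + 1·0.125·0.303 + 4·0.25·0.356 = 0.919875.
0.919875 > 0.28: the indirect benefit exceeds the cost.

Yes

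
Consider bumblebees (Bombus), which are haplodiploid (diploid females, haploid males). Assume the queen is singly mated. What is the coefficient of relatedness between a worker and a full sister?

0.75

Haplodiploid full sisters inherit their father's entire haploid genome identically (contributing 1/2) and on average half of their mother's contribution (1/2 · 1/2 = 1/4); r = 1/2 + 1/4 = 3/4.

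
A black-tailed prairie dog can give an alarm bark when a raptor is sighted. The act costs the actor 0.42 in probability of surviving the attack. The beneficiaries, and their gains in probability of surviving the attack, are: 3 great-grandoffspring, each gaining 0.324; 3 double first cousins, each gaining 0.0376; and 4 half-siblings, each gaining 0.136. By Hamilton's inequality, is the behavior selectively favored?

No

Hamilton's rule: the trait is favored when the sum of r·B over every recipient exceeds the actor's cost C.
r to a great-grandoffspring = 0.125 (three parent–offspring links: r = (1/2)^3 = 1/8).
r to a double first cousin = 0.25 (double first cousins share both grandparent pairs — four paths of length 4: r = 4·(1/2)^4 = 1/4).
r to a half-sibling = 1/4 (half-sibs share one parent — one path of length 2: r = (1/2)^2 = 1/4).
Summing one r·B term per recipient: 3·0.125·0.324 + 3·0.25·0.0376 + 4·0.25·0.136 = 0.2857.
0.2857 < 0.42: the indirect benefit is less than the cost.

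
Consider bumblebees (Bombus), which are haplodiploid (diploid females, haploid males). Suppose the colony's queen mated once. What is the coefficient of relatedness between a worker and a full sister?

0.75

Haplodiploid full sisters inherit their father's entire haploid genome identically (contributing 1/2) and on average half of their mother's contribution (1/2 · 1/2 = 1/4); r = 1/2 + 1/4 = 3/4.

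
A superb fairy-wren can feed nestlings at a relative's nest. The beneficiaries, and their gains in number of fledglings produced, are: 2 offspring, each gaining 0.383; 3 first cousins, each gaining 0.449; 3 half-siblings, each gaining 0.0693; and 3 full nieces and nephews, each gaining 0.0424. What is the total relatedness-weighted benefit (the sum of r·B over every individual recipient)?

r to an offspring = 0.5 (one parent–offspring link: r = (1/2)^1 = 1/2).
r to a first cousin = 1/8 (first cousins share one grandparent pair — two paths of length 4: r = 2·(1/2)^4 = 1/8).
r to a half-sibling = 1/4 (half-sibs share one parent — one path of length 2: r = (1/2)^2 = 1/4).
r to a full niece or nephew = 0.25 (full aunt/uncle↔niece/nephew: two paths of length 3 through the shared grandparent pair: r = 2·(1/2)^3 = 1/4).
Summing one r·B term per recipient: 2·0.5·0.383 + 3·0.125·0.449 + 3·0.25·0.0693 + 3·0.25·0.0424 = 0.63515.

0.63515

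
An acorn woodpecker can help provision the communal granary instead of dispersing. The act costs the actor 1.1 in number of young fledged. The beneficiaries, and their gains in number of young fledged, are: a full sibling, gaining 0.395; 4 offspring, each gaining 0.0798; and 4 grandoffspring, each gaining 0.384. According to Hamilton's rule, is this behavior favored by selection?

Hamilton's rule: the trait is favored when the sum of r·B over every recipient exceeds the actor's cost C.
r to a full sibling = 0.5 (full sibs share both parents — two paths of length 2: r = 2·(1/2)^2 = 1/2).
r to an offspring = 0.5 (one parent–offspring link: r = (1/2)^1 = 1/2).
r to a grandoffspring = 0.25 (two parent–offspring links: r = (1/2)^2 = 1/4).
Summing one r·B term per recipient: 1·0.5·0.395 + 4·0.5·0.0798 + 4·0.25·0.384 = 0.7411.
0.7411 < 1.1: the indirect benefit is less than the cost.

No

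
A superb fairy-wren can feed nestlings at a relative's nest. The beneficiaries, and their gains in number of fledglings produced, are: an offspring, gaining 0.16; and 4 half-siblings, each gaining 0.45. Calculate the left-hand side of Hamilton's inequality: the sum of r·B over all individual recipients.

r to an offspring = 0.5 (one parent–offspring link: r = (1/2)^1 = 1/2).
r to a half-sibling = 1/4 (half-sibs share one parent — one path of length 2: r = (1/2)^2 = 1/4).
Summing one r·B term per recipient: 1·0.5·0.16 + 4·0.25·0.45 = 0.53.

0.53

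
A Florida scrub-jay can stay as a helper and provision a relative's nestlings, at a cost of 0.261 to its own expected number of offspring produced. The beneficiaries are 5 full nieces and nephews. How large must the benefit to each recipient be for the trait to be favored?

r to a full niece or nephew = 1/4 (full aunt/uncle↔niece/nephew: two paths of length 3 through the shared grandparent pair: r = 2·(1/2)^3 = 1/4).
Hamilton's rule with n recipients of equal r: n·r·B > C, so B > C/(n·r) = 0.261/(5·0.25) = 0.2088.

0.2088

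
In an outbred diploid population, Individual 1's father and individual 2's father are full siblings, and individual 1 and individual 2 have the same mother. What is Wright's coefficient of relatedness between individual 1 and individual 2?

Wright's path rule: contributions from independent ancestry routes add.
Individual 1 and individual 2 are related in two ways: first cousins through their fathers (r = 1/8) and half-sibs through their shared mother (r = 1/4).
r = 1/8 + 1/4 = 0.375.

0.375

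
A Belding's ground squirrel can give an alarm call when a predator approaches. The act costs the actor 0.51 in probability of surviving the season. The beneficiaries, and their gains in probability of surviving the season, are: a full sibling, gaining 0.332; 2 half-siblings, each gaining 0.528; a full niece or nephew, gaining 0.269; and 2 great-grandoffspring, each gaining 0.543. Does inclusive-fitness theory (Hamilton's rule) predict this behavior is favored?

Hamilton's rule: the trait is favored when the sum of r·B over every recipient exceeds the actor's cost C.
r to a full sibling = 0.5 (full sibs share both parents — two paths of length 2: r = 2·(1/2)^2 = 1/2).
r to a half-sibling = 0.25 (half-sibs share one parent — one path of length 2: r = (1/2)^2 = 1/4).
r to a full niece or nephew = 1/4 (full aunt/uncle↔niece/nephew: two paths of length 3 through the shared grandparent pair: r = 2·(1/2)^3 = 1/4).
r to a great-grandoffspring = 0.125 (three parent–offspring links: r = (1/2)^3 = 1/8).
Summing one r·B term per recipient: 1·0.5·0.332 + 2·0.25·0.528 + 1·0.25·0.269 + 2·0.125·0.543 = 0.633.
0.633 > 0.51: the indirect benefit exceeds the cost.

Yes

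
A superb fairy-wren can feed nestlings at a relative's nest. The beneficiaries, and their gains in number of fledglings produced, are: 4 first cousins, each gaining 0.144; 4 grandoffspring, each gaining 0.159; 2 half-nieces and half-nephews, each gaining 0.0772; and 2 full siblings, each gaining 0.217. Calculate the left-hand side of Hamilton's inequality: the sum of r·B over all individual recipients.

0.4673

r to a first cousin = 0.125 (first cousins share one grandparent pair — two paths of length 4: r = 2·(1/2)^4 = 1/8).
r to a grandoffspring = 1/4 (two parent–offspring links: r = (1/2)^2 = 1/4).
r to a half-niece or half-nephew = 1/8 (half-aunt/uncle↔niece/nephew: one path of length 3: r = (1/2)^3 = 1/8).
r to a full sibling = 0.5 (full sibs share both parents — two paths of length 2: r = 2·(1/2)^2 = 1/2).
Summing one r·B term per recipient: 4·0.125·0.144 + 4·0.25·0.159 + 2·0.125·0.0772 + 2·0.5·0.217 = 0.4673.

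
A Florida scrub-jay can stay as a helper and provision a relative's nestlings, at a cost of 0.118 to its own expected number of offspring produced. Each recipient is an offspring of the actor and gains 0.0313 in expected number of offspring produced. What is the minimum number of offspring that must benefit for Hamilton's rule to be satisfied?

r to an offspring = 0.5 (one parent–offspring link: r = (1/2)^1 = 1/2).
Hamilton's rule: n·r·B > C  ⇒  n > C/(r·B) = 0.118/(0.5·0.0313) = 7.54.
The smallest integer exceeding 7.54 is 8.

8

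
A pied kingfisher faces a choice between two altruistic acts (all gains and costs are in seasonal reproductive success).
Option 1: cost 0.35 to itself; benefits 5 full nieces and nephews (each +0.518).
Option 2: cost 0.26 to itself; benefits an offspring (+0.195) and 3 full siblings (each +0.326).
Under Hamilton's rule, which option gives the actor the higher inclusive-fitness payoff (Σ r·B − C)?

Option 1: r to a full niece or nephew = 0.25.
Option 1: Σ r·B − C = (5·0.25·0.518) − 0.35 = 0.2975.
Option 2: r to an offspring = 0.5.
Option 2: r to a full sibling = 0.5.
Option 2: Σ r·B − C = (1·0.5·0.195 + 3·0.5·0.326) − 0.26 = 0.3265.
Option 2 has the higher net inclusive-fitness payoff.

Option 2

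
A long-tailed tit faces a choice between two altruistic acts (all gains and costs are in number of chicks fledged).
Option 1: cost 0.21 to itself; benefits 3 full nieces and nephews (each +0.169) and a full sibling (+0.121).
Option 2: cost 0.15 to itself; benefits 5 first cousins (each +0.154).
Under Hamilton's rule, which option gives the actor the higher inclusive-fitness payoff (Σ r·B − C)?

Option 1: r to a full niece or nephew = 0.25.
Option 1: r to a full sibling = 0.5.
Option 1: Σ r·B − C = (3·0.25·0.169 + 1·0.5·0.121) − 0.21 = -0.02275.
Option 2: r to a first cousin = 0.125.
Option 2: Σ r·B − C = (5·0.125·0.154) − 0.15 = -0.05375.
Option 1 has the higher net inclusive-fitness payoff.

Option 1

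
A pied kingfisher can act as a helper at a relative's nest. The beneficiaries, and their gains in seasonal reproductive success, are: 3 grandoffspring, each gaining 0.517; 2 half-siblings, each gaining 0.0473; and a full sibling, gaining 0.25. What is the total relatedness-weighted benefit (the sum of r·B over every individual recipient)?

0.5364

r to a grandoffspring = 1/4 (two parent–offspring links: r = (1/2)^2 = 1/4).
r to a half-sibling = 0.25 (half-sibs share one parent — one path of length 2: r = (1/2)^2 = 1/4).
r to a full sibling = 1/2 (full sibs share both parents — two paths of length 2: r = 2·(1/2)^2 = 1/2).
Summing one r·B term per recipient: 3·0.25·0.517 + 2·0.25·0.0473 + 1·0.5·0.25 = 0.5364.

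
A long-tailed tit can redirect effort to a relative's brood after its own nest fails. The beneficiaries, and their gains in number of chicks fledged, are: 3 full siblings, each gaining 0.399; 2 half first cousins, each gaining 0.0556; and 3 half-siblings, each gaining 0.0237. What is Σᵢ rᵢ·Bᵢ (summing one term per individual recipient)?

0.623225

r to a full sibling = 1/2 (full sibs share both parents — two paths of length 2: r = 2·(1/2)^2 = 1/2).
r to a half first cousin = 0.0625 (half first cousins share one grandparent — one path of length 4: r = (1/2)^4 = 1/16).
r to a half-sibling = 1/4 (half-sibs share one parent — one path of length 2: r = (1/2)^2 = 1/4).
Summing one r·B term per recipient: 3·0.5·0.399 + 2·0.0625·0.0556 + 3·0.25·0.0237 = 0.623225.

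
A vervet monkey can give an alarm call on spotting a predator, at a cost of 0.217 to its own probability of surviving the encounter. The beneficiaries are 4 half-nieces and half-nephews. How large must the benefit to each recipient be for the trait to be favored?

0.434

r to a half-niece or half-nephew = 0.125 (half-aunt/uncle↔niece/nephew: one path of length 3: r = (1/2)^3 = 1/8).
Hamilton's rule with n recipients of equal r: n·r·B > C, so B > C/(n·r) = 0.217/(4·0.125) = 0.434.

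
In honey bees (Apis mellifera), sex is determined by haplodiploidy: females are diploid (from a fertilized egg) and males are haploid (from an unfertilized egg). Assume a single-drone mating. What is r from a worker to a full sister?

Haplodiploid full sisters inherit their father's entire haploid genome identically (contributing 1/2) and on average half of their mother's contribution (1/2 · 1/2 = 1/4); r = 1/2 + 1/4 = 3/4.

0.75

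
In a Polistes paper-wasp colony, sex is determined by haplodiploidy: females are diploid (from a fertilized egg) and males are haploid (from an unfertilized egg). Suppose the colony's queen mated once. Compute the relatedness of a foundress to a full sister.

Haplodiploid full sisters inherit their father's entire haploid genome identically (contributing 1/2) and on average half of their mother's contribution (1/2 · 1/2 = 1/4); r = 1/2 + 1/4 = 3/4.

0.75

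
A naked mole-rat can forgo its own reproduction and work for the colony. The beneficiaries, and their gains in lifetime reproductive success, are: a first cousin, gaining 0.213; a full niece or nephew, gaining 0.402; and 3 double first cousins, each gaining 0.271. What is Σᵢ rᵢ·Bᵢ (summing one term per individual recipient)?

0.330375

r to a first cousin = 1/8 (first cousins share one grandparent pair — two paths of length 4: r = 2·(1/2)^4 = 1/8).
r to a full niece or nephew = 1/4 (full aunt/uncle↔niece/nephew: two paths of length 3 through the shared grandparent pair: r = 2·(1/2)^3 = 1/4).
r to a double first cousin = 1/4 (double first cousins share both grandparent pairs — four paths of length 4: r = 4·(1/2)^4 = 1/4).
Summing one r·B term per recipient: 1·0.125·0.213 + 1·0.25·0.402 + 3·0.25·0.271 = 0.330375.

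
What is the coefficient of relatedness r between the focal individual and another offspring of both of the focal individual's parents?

0.5

Each parent–offspring link contributes a factor of 1/2, and independent paths through distinct common ancestors add.
Full sibs share both parents — two paths of length 2: r = 2·(1/2)^2 = 1/2.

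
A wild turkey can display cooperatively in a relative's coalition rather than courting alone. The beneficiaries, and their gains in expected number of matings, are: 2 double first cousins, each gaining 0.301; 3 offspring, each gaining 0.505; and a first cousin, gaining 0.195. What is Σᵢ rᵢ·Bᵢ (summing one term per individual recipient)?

0.932375

r to a double first cousin = 1/4 (double first cousins share both grandparent pairs — four paths of length 4: r = 4·(1/2)^4 = 1/4).
r to an offspring = 1/2 (one parent–offspring link: r = (1/2)^1 = 1/2).
r to a first cousin = 0.125 (first cousins share one grandparent pair — two paths of length 4: r = 2·(1/2)^4 = 1/8).
Summing one r·B term per recipient: 2·0.25·0.301 + 3·0.5·0.505 + 1·0.125·0.195 = 0.932375.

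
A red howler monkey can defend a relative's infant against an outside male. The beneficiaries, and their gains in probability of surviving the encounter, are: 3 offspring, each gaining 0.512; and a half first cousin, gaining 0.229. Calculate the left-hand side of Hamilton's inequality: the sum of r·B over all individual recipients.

r to an offspring = 1/2 (one parent–offspring link: r = (1/2)^1 = 1/2).
r to a half first cousin = 1/16 (half first cousins share one grandparent — one path of length 4: r = (1/2)^4 = 1/16).
Summing one r·B term per recipient: 3·0.5·0.512 + 1·0.0625·0.229 = 0.7823125.

0.7823125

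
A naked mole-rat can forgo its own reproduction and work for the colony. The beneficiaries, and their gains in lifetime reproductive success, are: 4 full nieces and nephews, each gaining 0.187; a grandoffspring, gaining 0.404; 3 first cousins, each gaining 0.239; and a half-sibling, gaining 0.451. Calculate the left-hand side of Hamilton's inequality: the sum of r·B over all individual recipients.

r to a full niece or nephew = 0.25 (full aunt/uncle↔niece/nephew: two paths of length 3 through the shared grandparent pair: r = 2·(1/2)^3 = 1/4).
r to a grandoffspring = 0.25 (two parent–offspring links: r = (1/2)^2 = 1/4).
r to a first cousin = 0.125 (first cousins share one grandparent pair — two paths of length 4: r = 2·(1/2)^4 = 1/8).
r to a half-sibling = 1/4 (half-sibs share one parent — one path of length 2: r = (1/2)^2 = 1/4).
Summing one r·B term per recipient: 4·0.25·0.187 + 1·0.25·0.404 + 3·0.125·0.239 + 1·0.25·0.451 = 0.490375.

0.490375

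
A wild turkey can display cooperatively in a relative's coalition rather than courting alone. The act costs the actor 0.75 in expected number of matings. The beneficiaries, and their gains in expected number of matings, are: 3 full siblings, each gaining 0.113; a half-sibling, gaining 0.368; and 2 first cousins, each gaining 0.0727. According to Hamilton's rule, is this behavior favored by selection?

No

Hamilton's rule: the trait is favored when the sum of r·B over every recipient exceeds the actor's cost C.
r to a full sibling = 0.5 (full sibs share both parents — two paths of length 2: r = 2·(1/2)^2 = 1/2).
r to a half-sibling = 0.25 (half-sibs share one parent — one path of length 2: r = (1/2)^2 = 1/4).
r to a first cousin = 0.125 (first cousins share one grandparent pair — two paths of length 4: r = 2·(1/2)^4 = 1/8).
Summing one r·B term per recipient: 3·0.5·0.113 + 1·0.25·0.368 + 2·0.125·0.0727 = 0.279675.
0.279675 < 0.75: the indirect benefit is less than the cost.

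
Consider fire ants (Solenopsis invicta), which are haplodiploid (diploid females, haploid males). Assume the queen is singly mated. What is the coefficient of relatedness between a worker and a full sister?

Haplodiploid full sisters inherit their father's entire haploid genome identically (contributing 1/2) and on average half of their mother's contribution (1/2 · 1/2 = 1/4); r = 1/2 + 1/4 = 3/4.

0.75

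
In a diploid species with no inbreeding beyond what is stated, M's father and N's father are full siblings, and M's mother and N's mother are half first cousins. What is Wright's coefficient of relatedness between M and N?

With two independent routes of shared ancestry, r is the sum of the two contributions.
M and N are related in two ways: first cousins through their fathers (r = 1/8) and half second cousins through their mothers (r = 1/64).
r = 1/8 + 1/64 = 0.140625.

0.140625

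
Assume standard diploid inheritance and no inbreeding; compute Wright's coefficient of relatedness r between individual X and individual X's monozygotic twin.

1

Each parent–offspring link contributes a factor of 1/2, and independent paths through distinct common ancestors add.
Monozygotic twins share every allele identical by descent: r = 1.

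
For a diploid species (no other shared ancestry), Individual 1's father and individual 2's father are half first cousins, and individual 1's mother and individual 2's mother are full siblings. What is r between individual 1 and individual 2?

0.140625

Relatedness sums over independent paths through distinct common ancestors.
Individual 1 and individual 2 are related in two ways: half second cousins through their fathers (r = 1/64) and first cousins through their mothers (r = 1/8).
r = 1/64 + 1/8 = 9/64 = 0.140625.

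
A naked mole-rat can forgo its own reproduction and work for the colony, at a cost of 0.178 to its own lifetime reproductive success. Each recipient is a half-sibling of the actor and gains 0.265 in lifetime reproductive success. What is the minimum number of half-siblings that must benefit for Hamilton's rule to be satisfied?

3

r to a half-sibling = 1/4 (half-sibs share one parent — one path of length 2: r = (1/2)^2 = 1/4).
Hamilton's rule: n·r·B > C  ⇒  n > C/(r·B) = 0.178/(0.25·0.265) = 2.687.
The smallest integer exceeding 2.687 is 3.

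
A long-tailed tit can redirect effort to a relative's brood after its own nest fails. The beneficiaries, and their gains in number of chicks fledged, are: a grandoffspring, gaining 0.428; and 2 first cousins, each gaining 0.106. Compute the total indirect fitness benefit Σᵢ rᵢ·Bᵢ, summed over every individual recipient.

0.1335

r to a grandoffspring = 1/4 (two parent–offspring links: r = (1/2)^2 = 1/4).
r to a first cousin = 0.125 (first cousins share one grandparent pair — two paths of length 4: r = 2·(1/2)^4 = 1/8).
Summing one r·B term per recipient: 1·0.25·0.428 + 2·0.125·0.106 = 0.1335.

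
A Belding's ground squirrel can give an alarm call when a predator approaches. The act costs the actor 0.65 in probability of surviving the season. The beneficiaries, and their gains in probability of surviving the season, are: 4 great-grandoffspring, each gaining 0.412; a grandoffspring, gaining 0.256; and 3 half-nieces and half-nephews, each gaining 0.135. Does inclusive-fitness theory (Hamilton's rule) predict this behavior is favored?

Hamilton's rule: the trait is favored when the sum of r·B over every recipient exceeds the actor's cost C.
r to a great-grandoffspring = 0.125 (three parent–offspring links: r = (1/2)^3 = 1/8).
r to a grandoffspring = 0.25 (two parent–offspring links: r = (1/2)^2 = 1/4).
r to a half-niece or half-nephew = 1/8 (half-aunt/uncle↔niece/nephew: one path of length 3: r = (1/2)^3 = 1/8).
Summing one r·B term per recipient: 4·0.125·0.412 + 1·0.25·0.256 + 3·0.125·0.135 = 0.320625.
0.320625 < 0.65: the indirect benefit is less than the cost.

No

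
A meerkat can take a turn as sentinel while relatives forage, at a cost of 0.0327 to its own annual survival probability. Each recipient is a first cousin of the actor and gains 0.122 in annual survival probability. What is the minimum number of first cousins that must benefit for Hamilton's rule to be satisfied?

3

r to a first cousin = 0.125 (first cousins share one grandparent pair — two paths of length 4: r = 2·(1/2)^4 = 1/8).
Hamilton's rule: n·r·B > C  ⇒  n > C/(r·B) = 0.0327/(0.125·0.122) = 2.144.
The smallest integer exceeding 2.144 is 3.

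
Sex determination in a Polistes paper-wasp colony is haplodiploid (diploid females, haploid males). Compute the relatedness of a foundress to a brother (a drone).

Her haploid brother carries none of their father's genes and a random half of their mother's genome; that half matches the maternal half of her own genome with probability 1/2: r = 1/2 · 1/2 = 1/4.

0.25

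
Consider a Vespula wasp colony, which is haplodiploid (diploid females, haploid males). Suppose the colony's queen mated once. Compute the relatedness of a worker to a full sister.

0.75

Haplodiploid full sisters inherit their father's entire haploid genome identically (contributing 1/2) and on average half of their mother's contribution (1/2 · 1/2 = 1/4); r = 1/2 + 1/4 = 3/4.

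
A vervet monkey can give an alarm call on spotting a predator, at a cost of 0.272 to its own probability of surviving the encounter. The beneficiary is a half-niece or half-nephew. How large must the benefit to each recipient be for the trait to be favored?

2.176

r to a half-niece or half-nephew = 1/8 (half-aunt/uncle↔niece/nephew: one path of length 3: r = (1/2)^3 = 1/8).
Hamilton's rule with n recipients of equal r: n·r·B > C, so B > C/(n·r) = 0.272/(1·0.125) = 2.176.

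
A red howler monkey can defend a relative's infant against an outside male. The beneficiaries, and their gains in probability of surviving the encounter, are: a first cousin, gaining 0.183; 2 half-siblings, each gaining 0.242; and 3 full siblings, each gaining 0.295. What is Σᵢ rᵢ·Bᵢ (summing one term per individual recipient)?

r to a first cousin = 0.125 (first cousins share one grandparent pair — two paths of length 4: r = 2·(1/2)^4 = 1/8).
r to a half-sibling = 1/4 (half-sibs share one parent — one path of length 2: r = (1/2)^2 = 1/4).
r to a full sibling = 1/2 (full sibs share both parents — two paths of length 2: r = 2·(1/2)^2 = 1/2).
Summing one r·B term per recipient: 1·0.125·0.183 + 2·0.25·0.242 + 3·0.5·0.295 = 0.586375.

0.586375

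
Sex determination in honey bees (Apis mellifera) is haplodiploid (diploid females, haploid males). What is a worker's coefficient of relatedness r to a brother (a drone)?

Her haploid brother carries none of their father's genes and a random half of their mother's genome; that half matches the maternal half of her own genome with probability 1/2: r = 1/2 · 1/2 = 1/4.

0.25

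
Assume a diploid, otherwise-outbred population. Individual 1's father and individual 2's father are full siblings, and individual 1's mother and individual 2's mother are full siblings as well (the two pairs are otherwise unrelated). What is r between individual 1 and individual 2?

0.25

Relatedness sums over independent paths through distinct common ancestors.
Individual 1 and individual 2 are related in two ways: first cousins through their fathers (r = 1/8) and first cousins through their mothers (r = 1/8) — i.e. double first cousins.
r = 1/8 + 1/8 = 0.25.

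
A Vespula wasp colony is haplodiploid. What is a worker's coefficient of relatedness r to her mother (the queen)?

One meiotic link between diploid queen and diploid daughter: r = 1/2.

0.5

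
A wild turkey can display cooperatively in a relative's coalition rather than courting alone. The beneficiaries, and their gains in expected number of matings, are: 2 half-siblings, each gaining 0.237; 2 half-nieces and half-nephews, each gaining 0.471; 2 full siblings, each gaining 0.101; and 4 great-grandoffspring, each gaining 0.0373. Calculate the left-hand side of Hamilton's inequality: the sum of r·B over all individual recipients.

r to a half-sibling = 0.25 (half-sibs share one parent — one path of length 2: r = (1/2)^2 = 1/4).
r to a half-niece or half-nephew = 0.125 (half-aunt/uncle↔niece/nephew: one path of length 3: r = (1/2)^3 = 1/8).
r to a full sibling = 0.5 (full sibs share both parents — two paths of length 2: r = 2·(1/2)^2 = 1/2).
r to a great-grandoffspring = 0.125 (three parent–offspring links: r = (1/2)^3 = 1/8).
Summing one r·B term per recipient: 2·0.25·0.237 + 2·0.125·0.471 + 2·0.5·0.101 + 4·0.125·0.0373 = 0.3559.

0.3559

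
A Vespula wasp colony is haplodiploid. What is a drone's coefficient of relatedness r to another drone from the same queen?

0.5

Haploid brothers each carry a random half of the queen's diploid genome, so on average they share half: r = 1/2.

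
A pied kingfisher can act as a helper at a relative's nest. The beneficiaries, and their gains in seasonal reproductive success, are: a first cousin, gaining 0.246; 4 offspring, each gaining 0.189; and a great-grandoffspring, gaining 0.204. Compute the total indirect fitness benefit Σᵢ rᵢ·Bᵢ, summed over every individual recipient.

r to a first cousin = 1/8 (first cousins share one grandparent pair — two paths of length 4: r = 2·(1/2)^4 = 1/8).
r to an offspring = 0.5 (one parent–offspring link: r = (1/2)^1 = 1/2).
r to a great-grandoffspring = 1/8 (three parent–offspring links: r = (1/2)^3 = 1/8).
Summing one r·B term per recipient: 1·0.125·0.246 + 4·0.5·0.189 + 1·0.125·0.204 = 0.43425.

0.43425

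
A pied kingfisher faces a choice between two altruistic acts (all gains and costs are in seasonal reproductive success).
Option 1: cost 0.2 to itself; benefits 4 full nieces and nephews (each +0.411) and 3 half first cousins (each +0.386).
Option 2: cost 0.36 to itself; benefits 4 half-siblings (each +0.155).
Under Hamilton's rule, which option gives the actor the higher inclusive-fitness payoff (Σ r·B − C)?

Option 1

Option 1: r to a full niece or nephew = 0.25.
Option 1: r to a half first cousin = 0.0625.
Option 1: Σ r·B − C = (4·0.25·0.411 + 3·0.0625·0.386) − 0.2 = 0.283375.
Option 2: r to a half-sibling = 0.25.
Option 2: Σ r·B − C = (4·0.25·0.155) − 0.36 = -0.205.
Option 1 has the higher net inclusive-fitness payoff.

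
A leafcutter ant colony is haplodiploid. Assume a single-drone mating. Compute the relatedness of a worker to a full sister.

0.75

Haplodiploid full sisters inherit their father's entire haploid genome identically (contributing 1/2) and on average half of their mother's contribution (1/2 · 1/2 = 1/4); r = 1/2 + 1/4 = 3/4.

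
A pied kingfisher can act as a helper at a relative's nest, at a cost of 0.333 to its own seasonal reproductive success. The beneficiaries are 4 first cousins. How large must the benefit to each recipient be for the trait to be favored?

0.666

r to a first cousin = 0.125 (first cousins share one grandparent pair — two paths of length 4: r = 2·(1/2)^4 = 1/8).
Hamilton's rule with n recipients of equal r: n·r·B > C, so B > C/(n·r) = 0.333/(4·0.125) = 0.666.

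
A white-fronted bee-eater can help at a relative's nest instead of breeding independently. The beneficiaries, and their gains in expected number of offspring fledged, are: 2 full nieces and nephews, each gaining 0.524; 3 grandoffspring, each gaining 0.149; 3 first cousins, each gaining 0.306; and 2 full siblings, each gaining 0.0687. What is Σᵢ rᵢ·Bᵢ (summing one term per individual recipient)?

0.5572

r to a full niece or nephew = 0.25 (full aunt/uncle↔niece/nephew: two paths of length 3 through the shared grandparent pair: r = 2·(1/2)^3 = 1/4).
r to a grandoffspring = 0.25 (two parent–offspring links: r = (1/2)^2 = 1/4).
r to a first cousin = 1/8 (first cousins share one grandparent pair — two paths of length 4: r = 2·(1/2)^4 = 1/8).
r to a full sibling = 0.5 (full sibs share both parents — two paths of length 2: r = 2·(1/2)^2 = 1/2).
Summing one r·B term per recipient: 2·0.25·0.524 + 3·0.25·0.149 + 3·0.125·0.306 + 2·0.5·0.0687 = 0.5572.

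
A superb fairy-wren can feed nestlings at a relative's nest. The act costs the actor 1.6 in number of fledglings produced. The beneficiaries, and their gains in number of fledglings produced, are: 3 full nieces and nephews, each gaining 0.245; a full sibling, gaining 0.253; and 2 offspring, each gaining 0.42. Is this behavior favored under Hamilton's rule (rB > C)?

Hamilton's rule: the trait is favored when the sum of r·B over every recipient exceeds the actor's cost C.
r to a full niece or nephew = 0.25 (full aunt/uncle↔niece/nephew: two paths of length 3 through the shared grandparent pair: r = 2·(1/2)^3 = 1/4).
r to a full sibling = 0.5 (full sibs share both parents — two paths of length 2: r = 2·(1/2)^2 = 1/2).
r to an offspring = 1/2 (one parent–offspring link: r = (1/2)^1 = 1/2).
Summing one r·B term per recipient: 3·0.25·0.245 + 1·0.5·0.253 + 2·0.5·0.42 = 0.73025.
0.73025 < 1.6: the indirect benefit is less than the cost.

No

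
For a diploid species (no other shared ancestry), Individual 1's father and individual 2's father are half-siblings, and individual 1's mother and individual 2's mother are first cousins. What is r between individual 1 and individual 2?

Relatedness sums over independent paths through distinct common ancestors.
Individual 1 and individual 2 are related in two ways: half first cousins through their fathers (r = 1/16) and second cousins through their mothers (r = 1/32).
r = 1/16 + 1/32 = 0.09375.

0.09375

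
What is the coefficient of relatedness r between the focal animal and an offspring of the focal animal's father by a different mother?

Each parent–offspring link contributes a factor of 1/2, and independent paths through distinct common ancestors add.
Half-sibs share one parent — one path of length 2: r = (1/2)^2 = 1/4.

0.25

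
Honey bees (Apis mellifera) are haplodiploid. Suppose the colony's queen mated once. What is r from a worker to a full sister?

0.75

Haplodiploid full sisters inherit their father's entire haploid genome identically (contributing 1/2) and on average half of their mother's contribution (1/2 · 1/2 = 1/4); r = 1/2 + 1/4 = 3/4.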